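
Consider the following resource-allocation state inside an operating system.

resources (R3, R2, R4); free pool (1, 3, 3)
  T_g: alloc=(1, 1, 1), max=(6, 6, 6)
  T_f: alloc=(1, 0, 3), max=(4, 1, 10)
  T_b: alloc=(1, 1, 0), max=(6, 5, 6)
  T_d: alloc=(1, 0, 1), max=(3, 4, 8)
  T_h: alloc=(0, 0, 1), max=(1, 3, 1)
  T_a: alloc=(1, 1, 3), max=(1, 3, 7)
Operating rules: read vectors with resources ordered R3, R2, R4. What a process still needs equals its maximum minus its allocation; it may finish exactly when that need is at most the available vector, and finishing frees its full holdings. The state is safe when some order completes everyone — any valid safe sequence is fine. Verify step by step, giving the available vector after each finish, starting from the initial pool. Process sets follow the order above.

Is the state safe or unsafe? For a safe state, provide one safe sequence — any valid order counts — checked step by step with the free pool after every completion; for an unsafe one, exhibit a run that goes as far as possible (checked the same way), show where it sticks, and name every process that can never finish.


The state is UNSAFE.
Key observation: after T_h, T_a, T_d, T_f complete, (4, 4, 11) is the best the pool ever gets, yet each leftover process wants more R3.
A maximal execution: T_h, T_a, T_d, T_f — then nothing else fits. Walking it through:
  pool = (1, 3, 3)
  T_h needs (1, 3, 0) <= (1, 3, 3) -> finishes; pool += (0, 0, 1) = (1, 3, 4)
  T_a needs (0, 2, 4) <= (1, 3, 4) -> finishes; pool += (1, 1, 3) = (2, 4, 7)
  T_d needs (2, 4, 7) <= (2, 4, 7) -> finishes; pool += (1, 0, 1) = (3, 4, 8)
  T_f needs (3, 1, 7) <= (3, 4, 8) -> finishes; pool += (1, 0, 3) = (4, 4, 11)
  T_g still needs (5, 5, 5) but only (4, 4, 11) is free — short on R3 and R2
  T_b still needs (5, 4, 6) but only (4, 4, 11) is free — short on R3
Never able to finish: T_g and T_b.


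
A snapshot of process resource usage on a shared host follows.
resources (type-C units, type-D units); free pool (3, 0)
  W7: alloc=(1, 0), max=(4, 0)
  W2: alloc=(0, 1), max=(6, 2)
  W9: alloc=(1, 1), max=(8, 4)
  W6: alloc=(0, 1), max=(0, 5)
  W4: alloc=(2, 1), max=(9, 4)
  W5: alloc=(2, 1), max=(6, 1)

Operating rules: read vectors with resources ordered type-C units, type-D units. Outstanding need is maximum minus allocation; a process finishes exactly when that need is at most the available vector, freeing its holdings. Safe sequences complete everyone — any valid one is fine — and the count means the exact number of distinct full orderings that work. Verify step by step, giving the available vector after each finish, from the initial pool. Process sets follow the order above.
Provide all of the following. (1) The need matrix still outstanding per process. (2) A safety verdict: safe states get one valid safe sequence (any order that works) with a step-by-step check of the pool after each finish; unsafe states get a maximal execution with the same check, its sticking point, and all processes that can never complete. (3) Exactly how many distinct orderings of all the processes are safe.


(1) Outstanding need per process (order type-C units, type-D units):
  W7: (3, 0)
  W2: (6, 1)
  W9: (7, 3)
  W6: (0, 4)
  W4: (7, 3)
  W5: (4, 0)
(2) The state is UNSAFE.
Key observation: once W7, W5, W2 finish, the pool peaks at (6, 2) — and every remaining process still needs more type-D units than that.
Going as far as possible: W7, W5, W2; after that, nothing fits. Walking it through:
  pool = (3, 0)
  W7 needs (3, 0) <= (3, 0) -> finishes; pool += (1, 0) = (4, 0)
  W5 needs (4, 0) <= (4, 0) -> finishes; pool += (2, 1) = (6, 1)
  W2 needs (6, 1) <= (6, 1) -> finishes; pool += (0, 1) = (6, 2)
  blocked: W9 wants (7, 3), pool (6, 2) — not enough type-C units and type-D units
  blocked: W6 wants (0, 4), pool (6, 2) — not enough type-D units
  blocked: W4 wants (7, 3), pool (6, 2) — not enough type-C units and type-D units
Permanently blocked: W9, W6 and W4.
(3) The exact count: 0 of the possible complete orderings are safe sequences.


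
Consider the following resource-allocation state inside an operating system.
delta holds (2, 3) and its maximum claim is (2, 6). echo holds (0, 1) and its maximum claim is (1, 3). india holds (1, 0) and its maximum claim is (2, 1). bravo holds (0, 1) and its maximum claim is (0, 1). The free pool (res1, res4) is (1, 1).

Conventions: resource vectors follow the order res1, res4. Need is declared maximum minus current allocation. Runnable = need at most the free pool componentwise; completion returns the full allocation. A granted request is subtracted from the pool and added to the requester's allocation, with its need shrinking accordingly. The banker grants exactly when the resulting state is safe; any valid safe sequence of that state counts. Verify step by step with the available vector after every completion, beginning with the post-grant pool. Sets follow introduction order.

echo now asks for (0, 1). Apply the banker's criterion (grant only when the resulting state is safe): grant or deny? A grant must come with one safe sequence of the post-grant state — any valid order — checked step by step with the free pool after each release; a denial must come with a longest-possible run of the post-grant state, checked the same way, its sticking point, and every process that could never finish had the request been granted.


GRANT — the state after the grant stays safe, e.g. via bravo, india, echo, delta.
Key observation: granting shrinks the pool to (1, 0), yet bravo still fits and the chain goes through.
Verifying the post-grant state step by step:
  pool = (1, 0)
  run bravo (needs (0, 0), free (1, 0)); after release of (0, 1) the pool is (1, 1)
  run india (needs (1, 1), free (1, 1)); after release of (1, 0) the pool is (2, 1)
  run echo (needs (1, 1), free (2, 1)); after release of (0, 2) the pool is (2, 3)
  run delta (needs (0, 3), free (2, 3)); after release of (2, 3) the pool is (4, 6)


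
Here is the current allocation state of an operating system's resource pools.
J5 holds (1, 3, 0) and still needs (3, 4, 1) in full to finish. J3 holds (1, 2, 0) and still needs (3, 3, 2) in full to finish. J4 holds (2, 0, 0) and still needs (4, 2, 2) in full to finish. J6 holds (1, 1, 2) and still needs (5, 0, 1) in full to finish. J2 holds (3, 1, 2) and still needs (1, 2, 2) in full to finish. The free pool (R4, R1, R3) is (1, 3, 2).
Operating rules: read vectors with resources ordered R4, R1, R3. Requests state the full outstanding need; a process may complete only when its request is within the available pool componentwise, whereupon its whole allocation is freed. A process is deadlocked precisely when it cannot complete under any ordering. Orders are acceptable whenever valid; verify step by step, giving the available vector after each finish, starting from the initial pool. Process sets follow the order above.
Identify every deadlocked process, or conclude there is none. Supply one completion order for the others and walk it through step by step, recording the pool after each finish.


Nothing here is deadlocked.
Key observation: J2 can run right away; the returned allocation unlocks the remaining processes in turn.
A valid finishing order for the others: J2, J5, J6, J4, J3. Walking it through:
  pool = (1, 3, 2)
  J2 needs (1, 2, 2) <= (1, 3, 2) -> finishes; pool += (3, 1, 2) = (4, 4, 4)
  J5 needs (3, 4, 1) <= (4, 4, 4) -> finishes; pool += (1, 3, 0) = (5, 7, 4)
  J6 needs (5, 0, 1) <= (5, 7, 4) -> finishes; pool += (1, 1, 2) = (6, 8, 6)
  J4 needs (4, 2, 2) <= (6, 8, 6) -> finishes; pool += (2, 0, 0) = (8, 8, 6)
  J3 needs (3, 3, 2) <= (8, 8, 6) -> finishes; pool += (1, 2, 0) = (9, 10, 6)


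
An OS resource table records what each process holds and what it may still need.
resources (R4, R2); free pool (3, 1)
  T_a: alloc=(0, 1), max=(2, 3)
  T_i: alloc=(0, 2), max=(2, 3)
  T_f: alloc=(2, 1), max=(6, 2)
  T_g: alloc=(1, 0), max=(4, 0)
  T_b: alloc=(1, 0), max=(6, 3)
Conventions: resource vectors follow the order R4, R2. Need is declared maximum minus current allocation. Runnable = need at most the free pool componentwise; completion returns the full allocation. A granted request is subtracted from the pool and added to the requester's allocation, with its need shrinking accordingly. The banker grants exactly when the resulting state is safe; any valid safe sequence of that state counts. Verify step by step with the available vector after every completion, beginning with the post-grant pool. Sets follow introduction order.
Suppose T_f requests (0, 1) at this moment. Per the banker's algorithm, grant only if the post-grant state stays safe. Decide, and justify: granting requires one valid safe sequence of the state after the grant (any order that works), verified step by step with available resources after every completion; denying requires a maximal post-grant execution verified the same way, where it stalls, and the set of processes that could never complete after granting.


GRANT: granting preserves safety; a valid post-grant sequence is T_g, T_f, T_i, T_b, T_a.
Key observation: the transfer keeps a workable pool ((3, 0)); T_g starts the safe sequence.
Check on the post-grant state, step by step:
  pool = (3, 0)
  T_g needs (3, 0) <= (3, 0) -> finishes; pool += (1, 0) = (4, 0)
  T_f needs (4, 0) <= (4, 0) -> finishes; pool += (2, 2) = (6, 2)
  T_i needs (2, 1) <= (6, 2) -> finishes; pool += (0, 2) = (6, 4)
  T_b needs (5, 3) <= (6, 4) -> finishes; pool += (1, 0) = (7, 4)
  T_a needs (2, 2) <= (7, 4) -> finishes; pool += (0, 1) = (7, 5)


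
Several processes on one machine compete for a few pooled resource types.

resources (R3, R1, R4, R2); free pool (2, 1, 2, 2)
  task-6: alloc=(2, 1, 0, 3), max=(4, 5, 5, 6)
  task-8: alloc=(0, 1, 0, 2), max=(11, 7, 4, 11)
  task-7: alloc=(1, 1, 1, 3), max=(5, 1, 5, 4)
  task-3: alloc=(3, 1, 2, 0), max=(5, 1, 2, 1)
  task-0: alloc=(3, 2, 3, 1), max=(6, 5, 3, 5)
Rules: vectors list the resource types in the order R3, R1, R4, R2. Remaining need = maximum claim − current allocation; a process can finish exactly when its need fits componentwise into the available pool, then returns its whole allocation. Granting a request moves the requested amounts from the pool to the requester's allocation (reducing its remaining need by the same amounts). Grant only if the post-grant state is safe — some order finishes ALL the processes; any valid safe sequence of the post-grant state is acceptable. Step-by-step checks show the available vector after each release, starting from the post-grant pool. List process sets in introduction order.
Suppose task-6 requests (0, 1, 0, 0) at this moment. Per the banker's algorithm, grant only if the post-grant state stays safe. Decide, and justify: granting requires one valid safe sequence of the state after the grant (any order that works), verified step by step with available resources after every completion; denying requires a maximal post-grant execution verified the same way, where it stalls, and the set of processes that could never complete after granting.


DENY: after the grant no complete ordering would exist.
Key observation: the pool after task-3, task-7 is (6, 2, 5, 5); every surviving request exceeds it in R1, so progress ends there.
Pretend the grant happened; the run task-3, task-7 goes as far as possible. Step-by-step check:
  pool = (2, 0, 2, 2)
  task-3 needs (2, 0, 0, 1) <= (2, 0, 2, 2) -> finishes; pool += (3, 1, 2, 0) = (5, 1, 4, 2)
  task-7 needs (4, 0, 4, 1) <= (5, 1, 4, 2) -> finishes; pool += (1, 1, 1, 3) = (6, 2, 5, 5)
  task-6 still needs (2, 3, 5, 3) but only (6, 2, 5, 5) is free — short on R1
  task-8 still needs (11, 6, 4, 9) but only (6, 2, 5, 5) is free — short on R3, R1 and R2
  task-0 still needs (3, 3, 0, 4) but only (6, 2, 5, 5) is free — short on R1
Post-grant, the permanently blocked set is task-6, task-8 and task-0.


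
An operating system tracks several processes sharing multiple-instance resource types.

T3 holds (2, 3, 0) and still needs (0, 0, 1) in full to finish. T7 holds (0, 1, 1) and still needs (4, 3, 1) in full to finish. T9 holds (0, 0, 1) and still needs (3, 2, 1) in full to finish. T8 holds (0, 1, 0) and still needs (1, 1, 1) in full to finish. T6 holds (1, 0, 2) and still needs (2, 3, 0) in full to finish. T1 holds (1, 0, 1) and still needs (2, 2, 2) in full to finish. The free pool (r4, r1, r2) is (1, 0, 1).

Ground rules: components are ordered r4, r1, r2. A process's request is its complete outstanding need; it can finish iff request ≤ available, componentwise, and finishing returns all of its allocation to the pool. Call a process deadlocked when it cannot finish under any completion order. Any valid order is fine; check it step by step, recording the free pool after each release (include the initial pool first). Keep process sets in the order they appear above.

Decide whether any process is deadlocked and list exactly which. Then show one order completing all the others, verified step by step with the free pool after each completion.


Nothing here is deadlocked.
Key observation: T3 leads a chain of completions in which each release enables another process.
A valid finishing order for the others: T3, T6, T9, T8, T1, T7. Verifying each step:
  pool = (1, 0, 1)
  T3 needs (0, 0, 1) <= (1, 0, 1) -> finishes; pool += (2, 3, 0) = (3, 3, 1)
  T6 needs (2, 3, 0) <= (3, 3, 1) -> finishes; pool += (1, 0, 2) = (4, 3, 3)
  T9 needs (3, 2, 1) <= (4, 3, 3) -> finishes; pool += (0, 0, 1) = (4, 3, 4)
  T8 needs (1, 1, 1) <= (4, 3, 4) -> finishes; pool += (0, 1, 0) = (4, 4, 4)
  T1 needs (2, 2, 2) <= (4, 4, 4) -> finishes; pool += (1, 0, 1) = (5, 4, 5)
  T7 needs (4, 3, 1) <= (5, 4, 5) -> finishes; pool += (0, 1, 1) = (5, 5, 6)


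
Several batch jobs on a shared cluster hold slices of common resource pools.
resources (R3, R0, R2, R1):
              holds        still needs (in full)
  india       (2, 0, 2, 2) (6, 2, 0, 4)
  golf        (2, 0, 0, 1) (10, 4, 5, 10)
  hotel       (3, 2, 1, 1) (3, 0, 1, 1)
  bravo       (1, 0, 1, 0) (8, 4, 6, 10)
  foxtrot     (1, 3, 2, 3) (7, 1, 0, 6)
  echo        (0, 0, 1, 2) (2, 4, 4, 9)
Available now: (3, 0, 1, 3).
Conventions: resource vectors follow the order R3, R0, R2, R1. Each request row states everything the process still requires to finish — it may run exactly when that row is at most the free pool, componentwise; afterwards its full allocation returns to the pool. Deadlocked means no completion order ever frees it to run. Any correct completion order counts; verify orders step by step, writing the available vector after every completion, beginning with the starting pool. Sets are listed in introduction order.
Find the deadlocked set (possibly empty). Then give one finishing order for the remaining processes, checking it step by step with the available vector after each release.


No process is deadlocked.
Key observation: beginning at hotel, releases accumulate fast enough that every process eventually fits.
The rest can finish in the order hotel, india, foxtrot, echo, bravo, golf. Step-by-step check:
  pool = (3, 0, 1, 3)
  hotel: need (3, 0, 1, 1) fits (3, 0, 1, 3); releases (3, 2, 1, 1), pool now (6, 2, 2, 4)
  india: need (6, 2, 0, 4) fits (6, 2, 2, 4); releases (2, 0, 2, 2), pool now (8, 2, 4, 6)
  foxtrot: need (7, 1, 0, 6) fits (8, 2, 4, 6); releases (1, 3, 2, 3), pool now (9, 5, 6, 9)
  echo: need (2, 4, 4, 9) fits (9, 5, 6, 9); releases (0, 0, 1, 2), pool now (9, 5, 7, 11)
  bravo: need (8, 4, 6, 10) fits (9, 5, 7, 11); releases (1, 0, 1, 0), pool now (10, 5, 8, 11)
  golf: need (10, 4, 5, 10) fits (10, 5, 8, 11); releases (2, 0, 0, 1), pool now (12, 5, 8, 12)


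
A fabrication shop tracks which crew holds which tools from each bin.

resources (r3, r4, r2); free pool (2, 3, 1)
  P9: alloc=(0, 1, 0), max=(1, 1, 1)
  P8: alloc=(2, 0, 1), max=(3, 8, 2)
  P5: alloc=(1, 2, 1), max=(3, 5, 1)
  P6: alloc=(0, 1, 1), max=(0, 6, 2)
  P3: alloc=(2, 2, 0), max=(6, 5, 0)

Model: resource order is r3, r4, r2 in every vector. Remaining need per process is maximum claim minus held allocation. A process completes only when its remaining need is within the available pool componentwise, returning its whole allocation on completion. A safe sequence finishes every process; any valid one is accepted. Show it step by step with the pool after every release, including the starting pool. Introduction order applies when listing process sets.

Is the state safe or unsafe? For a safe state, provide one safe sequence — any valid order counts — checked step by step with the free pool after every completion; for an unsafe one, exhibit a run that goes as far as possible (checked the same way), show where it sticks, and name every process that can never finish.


The state is UNSAFE.
Key observation: after P5, P6, P9 the pool peaks at (3, 7, 3), and each blocked process is short somewhere: P8 on r4; P3 on r3.
A maximal execution: P5, P6, P9 — then nothing else fits. Check, step by step:
  pool = (2, 3, 1)
  run P5 (needs (2, 3, 0), free (2, 3, 1)); after release of (1, 2, 1) the pool is (3, 5, 2)
  run P6 (needs (0, 5, 1), free (3, 5, 2)); after release of (0, 1, 1) the pool is (3, 6, 3)
  run P9 (needs (1, 0, 1), free (3, 6, 3)); after release of (0, 1, 0) the pool is (3, 7, 3)
  blocked: P8 wants (1, 8, 1), pool (3, 7, 3) — not enough r4
  blocked: P3 wants (4, 3, 0), pool (3, 7, 3) — not enough r3
Never able to finish: P8 and P3.


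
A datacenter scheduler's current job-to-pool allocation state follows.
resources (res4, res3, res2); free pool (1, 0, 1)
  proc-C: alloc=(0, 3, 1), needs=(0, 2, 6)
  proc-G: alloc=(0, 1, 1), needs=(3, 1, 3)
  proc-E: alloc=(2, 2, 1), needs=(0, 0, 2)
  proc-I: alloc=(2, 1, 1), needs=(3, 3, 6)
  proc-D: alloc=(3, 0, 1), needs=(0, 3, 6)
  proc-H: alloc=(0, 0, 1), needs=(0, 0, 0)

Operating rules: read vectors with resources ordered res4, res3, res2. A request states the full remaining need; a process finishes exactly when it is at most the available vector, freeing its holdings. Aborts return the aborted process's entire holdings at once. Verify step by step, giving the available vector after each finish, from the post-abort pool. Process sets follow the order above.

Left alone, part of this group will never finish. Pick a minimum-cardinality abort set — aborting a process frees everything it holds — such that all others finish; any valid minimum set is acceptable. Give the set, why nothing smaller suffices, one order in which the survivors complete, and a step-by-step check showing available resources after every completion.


Minimum abort set: proc-I and proc-D.
Key observation: before aborting proc-I and proc-D, proc-C was permanently blocked — no order could ever run it; afterwards it completes at step 4.
Why nothing smaller works — every single abort fails: proc-C alone leaves proc-I blocked (short on res2); proc-G alone leaves proc-C blocked (short on res2); proc-E alone leaves proc-C blocked (short on res2); proc-I alone leaves proc-C blocked (short on res2); proc-D alone leaves proc-C blocked (short on res2); proc-H alone leaves proc-C blocked (short on res2).
One survivor order: proc-H, proc-E, proc-G, proc-C. Check, step by step (post-abort pool first):
  pool = (6, 1, 3)
  run proc-H (needs (0, 0, 0), free (6, 1, 3)); after release of (0, 0, 1) the pool is (6, 1, 4)
  run proc-E (needs (0, 0, 2), free (6, 1, 4)); after release of (2, 2, 1) the pool is (8, 3, 5)
  run proc-G (needs (3, 1, 3), free (8, 3, 5)); after release of (0, 1, 1) the pool is (8, 4, 6)
  run proc-C (needs (0, 2, 6), free (8, 4, 6)); after release of (0, 3, 1) the pool is (8, 7, 7)


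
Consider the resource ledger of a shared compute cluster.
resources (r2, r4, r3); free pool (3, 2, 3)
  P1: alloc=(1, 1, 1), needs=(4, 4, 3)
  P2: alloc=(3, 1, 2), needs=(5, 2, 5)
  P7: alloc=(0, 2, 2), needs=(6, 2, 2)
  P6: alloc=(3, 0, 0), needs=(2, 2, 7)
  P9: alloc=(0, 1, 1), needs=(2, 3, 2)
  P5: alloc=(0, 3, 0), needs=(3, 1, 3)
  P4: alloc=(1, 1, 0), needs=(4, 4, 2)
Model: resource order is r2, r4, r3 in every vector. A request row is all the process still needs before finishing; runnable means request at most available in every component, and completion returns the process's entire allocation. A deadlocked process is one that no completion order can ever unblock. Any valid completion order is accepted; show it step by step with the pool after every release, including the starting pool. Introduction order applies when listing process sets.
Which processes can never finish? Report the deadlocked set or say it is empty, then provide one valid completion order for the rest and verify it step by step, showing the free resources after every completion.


The deadlocked set is P1, P2, P7, P6 and P4.
Key observation: after P5, P9 the pool peaks at (3, 6, 4), and each blocked process is short somewhere: P1 on r2; P2 on r2, r3; P7 on r2; P6 on r3; P4 on r2.
A valid finishing order for the others: P5, P9. Verifying each step:
  pool = (3, 2, 3)
  run P5 (needs (3, 1, 3), free (3, 2, 3)); after release of (0, 3, 0) the pool is (3, 5, 3)
  run P9 (needs (2, 3, 2), free (3, 5, 3)); after release of (0, 1, 1) the pool is (3, 6, 4)
The stuck group stays short no matter what:
  P1 cannot run: need (4, 4, 3) vs free (3, 6, 4) (insufficient r2)
  P2 cannot run: need (5, 2, 5) vs free (3, 6, 4) (insufficient r2 and r3)
  P7 cannot run: need (6, 2, 2) vs free (3, 6, 4) (insufficient r2)
  P6 cannot run: need (2, 2, 7) vs free (3, 6, 4) (insufficient r3)
  P4 cannot run: need (4, 4, 2) vs free (3, 6, 4) (insufficient r2)


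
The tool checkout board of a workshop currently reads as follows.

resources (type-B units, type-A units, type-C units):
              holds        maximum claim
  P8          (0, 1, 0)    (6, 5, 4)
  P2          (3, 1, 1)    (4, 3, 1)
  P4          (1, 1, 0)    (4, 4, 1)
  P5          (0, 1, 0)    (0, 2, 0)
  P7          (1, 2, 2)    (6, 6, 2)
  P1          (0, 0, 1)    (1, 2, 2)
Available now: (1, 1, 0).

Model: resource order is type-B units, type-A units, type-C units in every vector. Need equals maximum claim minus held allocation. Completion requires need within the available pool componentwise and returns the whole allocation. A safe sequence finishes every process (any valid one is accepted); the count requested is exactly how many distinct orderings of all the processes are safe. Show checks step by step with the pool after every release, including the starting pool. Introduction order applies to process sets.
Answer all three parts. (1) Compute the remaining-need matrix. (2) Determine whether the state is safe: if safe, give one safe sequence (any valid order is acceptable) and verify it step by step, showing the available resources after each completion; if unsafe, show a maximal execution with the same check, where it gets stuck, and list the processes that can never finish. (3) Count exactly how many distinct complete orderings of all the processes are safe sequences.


(1) Outstanding need per process (order type-B units, type-A units, type-C units):
  P8: (6, 4, 4)
  P2: (1, 2, 0)
  P4: (3, 3, 1)
  P5: (0, 1, 0)
  P7: (5, 4, 0)
  P1: (1, 2, 1)
(2) SAFE — a valid safe sequence is P5, P2, P4, P1, P7, P8.
Key observation: P5 marks the first exact bind of the order: its need (0, 1, 0) fits the free (1, 1, 0) with zero slack on a requested resource.
Step-by-step check:
  pool = (1, 1, 0)
  P5 needs (0, 1, 0) <= (1, 1, 0) -> finishes; pool += (0, 1, 0) = (1, 2, 0)
  P2 needs (1, 2, 0) <= (1, 2, 0) -> finishes; pool += (3, 1, 1) = (4, 3, 1)
  P4 needs (3, 3, 1) <= (4, 3, 1) -> finishes; pool += (1, 1, 0) = (5, 4, 1)
  P1 needs (1, 2, 1) <= (5, 4, 1) -> finishes; pool += (0, 0, 1) = (5, 4, 2)
  P7 needs (5, 4, 0) <= (5, 4, 2) -> finishes; pool += (1, 2, 2) = (6, 6, 4)
  P8 needs (6, 4, 4) <= (6, 6, 4) -> finishes; pool += (0, 1, 0) = (6, 7, 4)
(3) Exactly 3 of the possible complete orderings are safe sequences.


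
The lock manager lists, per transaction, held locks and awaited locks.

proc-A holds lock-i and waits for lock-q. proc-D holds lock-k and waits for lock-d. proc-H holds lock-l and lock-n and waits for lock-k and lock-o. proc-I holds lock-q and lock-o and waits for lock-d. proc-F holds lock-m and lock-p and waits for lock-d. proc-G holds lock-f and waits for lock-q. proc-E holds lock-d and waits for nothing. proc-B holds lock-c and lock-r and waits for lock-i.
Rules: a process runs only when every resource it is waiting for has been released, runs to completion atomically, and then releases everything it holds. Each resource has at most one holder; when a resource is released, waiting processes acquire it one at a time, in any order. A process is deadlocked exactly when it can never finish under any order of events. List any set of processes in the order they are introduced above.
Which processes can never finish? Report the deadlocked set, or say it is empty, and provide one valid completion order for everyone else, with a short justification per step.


No process is deadlocked.
Key observation: no waiting chain loops back on itself — every chain ends at a process that waits on nothing, so everyone eventually runs.
One completion order for the rest: proc-E, proc-I, proc-A, proc-G, proc-D, proc-H, proc-F, proc-B.
Walking it through:
  proc-E waits on nothing -> runs at once and releases lock-d
  run proc-I (all its waits — lock-d — are resolved); releases lock-q and lock-o
  run proc-A (all its waits — lock-q — are resolved); releases lock-i
  run proc-G (all its waits — lock-q — are resolved); releases lock-f
  run proc-D (all its waits — lock-d — are resolved); releases lock-k
  run proc-H (all its waits — lock-k and lock-o — are resolved); releases lock-l and lock-n
  run proc-F (all its waits — lock-d — are resolved); releases lock-m and lock-p
  run proc-B (all its waits — lock-i — are resolved); releases lock-c and lock-r


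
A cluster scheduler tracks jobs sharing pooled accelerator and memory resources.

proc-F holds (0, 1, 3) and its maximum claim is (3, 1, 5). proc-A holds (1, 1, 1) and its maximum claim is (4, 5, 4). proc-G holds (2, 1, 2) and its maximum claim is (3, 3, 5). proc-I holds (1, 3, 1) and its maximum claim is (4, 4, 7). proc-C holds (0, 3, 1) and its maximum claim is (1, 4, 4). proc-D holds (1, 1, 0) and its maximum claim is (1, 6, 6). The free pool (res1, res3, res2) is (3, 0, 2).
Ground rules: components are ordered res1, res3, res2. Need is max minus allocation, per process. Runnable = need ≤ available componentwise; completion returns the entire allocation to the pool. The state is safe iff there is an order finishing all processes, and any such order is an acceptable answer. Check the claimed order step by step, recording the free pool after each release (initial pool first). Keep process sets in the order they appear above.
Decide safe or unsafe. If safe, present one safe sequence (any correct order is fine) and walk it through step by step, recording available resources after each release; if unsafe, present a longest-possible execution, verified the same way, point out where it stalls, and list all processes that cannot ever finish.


SAFE. One safe sequence: proc-F, proc-C, proc-G, proc-A, proc-D, proc-I.
Key observation: at proc-F the run first touches a limit — (3, 0, 2) against (3, 0, 2), exact on a resource it actually requests.
Check, step by step:
  pool = (3, 0, 2)
  run proc-F (needs (3, 0, 2), free (3, 0, 2)); after release of (0, 1, 3) the pool is (3, 1, 5)
  run proc-C (needs (1, 1, 3), free (3, 1, 5)); after release of (0, 3, 1) the pool is (3, 4, 6)
  run proc-G (needs (1, 2, 3), free (3, 4, 6)); after release of (2, 1, 2) the pool is (5, 5, 8)
  run proc-A (needs (3, 4, 3), free (5, 5, 8)); after release of (1, 1, 1) the pool is (6, 6, 9)
  run proc-D (needs (0, 5, 6), free (6, 6, 9)); after release of (1, 1, 0) the pool is (7, 7, 9)
  run proc-I (needs (3, 1, 6), free (7, 7, 9)); after release of (1, 3, 1) the pool is (8, 10, 10)


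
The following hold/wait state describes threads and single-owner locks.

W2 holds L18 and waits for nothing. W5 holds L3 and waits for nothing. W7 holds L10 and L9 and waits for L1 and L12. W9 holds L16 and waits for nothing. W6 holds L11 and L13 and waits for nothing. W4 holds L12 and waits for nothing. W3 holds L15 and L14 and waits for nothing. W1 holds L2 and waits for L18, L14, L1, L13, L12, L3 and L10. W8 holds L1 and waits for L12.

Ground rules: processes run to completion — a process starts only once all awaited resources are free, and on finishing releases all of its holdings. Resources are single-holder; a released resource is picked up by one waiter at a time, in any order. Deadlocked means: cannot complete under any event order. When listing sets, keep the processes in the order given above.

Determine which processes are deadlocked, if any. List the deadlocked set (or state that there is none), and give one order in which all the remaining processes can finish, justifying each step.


The deadlocked set is empty.
Key observation: no waiting chain loops back on itself — every chain ends at a process that waits on nothing, so everyone eventually runs.
One completion order for the rest: W4, W5, W8, W6, W7, W9, W3, W2, W1.
Walking it through:
  W4: no waits; runs immediately, freeing L12
  W5: no waits; runs immediately, freeing L3
  run W8 (all its waits — L12 — are resolved); releases L1
  W6: no waits; runs immediately, freeing L11 and L13
  run W7 (all its waits — L1 and L12 — are resolved); releases L10 and L9
  W9: no waits; runs immediately, freeing L16
  W3: no waits; runs immediately, freeing L15 and L14
  W2: no waits; runs immediately, freeing L18
  run W1 (all its waits — L18, L14, L1, L13, L12, L3 and L10 — are resolved); releases L2


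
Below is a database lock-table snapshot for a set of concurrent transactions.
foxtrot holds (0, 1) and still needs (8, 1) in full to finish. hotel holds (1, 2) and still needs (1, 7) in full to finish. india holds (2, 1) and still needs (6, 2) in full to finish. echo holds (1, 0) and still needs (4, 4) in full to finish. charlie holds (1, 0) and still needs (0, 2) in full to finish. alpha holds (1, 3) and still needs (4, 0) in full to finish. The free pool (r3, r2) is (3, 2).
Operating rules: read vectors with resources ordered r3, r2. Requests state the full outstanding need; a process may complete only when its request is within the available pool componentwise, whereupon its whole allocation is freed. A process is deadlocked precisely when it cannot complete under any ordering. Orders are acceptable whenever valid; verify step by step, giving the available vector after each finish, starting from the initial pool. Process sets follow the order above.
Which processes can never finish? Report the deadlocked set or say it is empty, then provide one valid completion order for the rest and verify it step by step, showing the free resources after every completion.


Nothing here is deadlocked.
Key observation: charlie fits the free pool immediately, and its release cascades until everyone finishes.
The rest can finish in the order charlie, alpha, echo, india, foxtrot, hotel. Walking it through:
  pool = (3, 2)
  run charlie (needs (0, 2), free (3, 2)); after release of (1, 0) the pool is (4, 2)
  run alpha (needs (4, 0), free (4, 2)); after release of (1, 3) the pool is (5, 5)
  run echo (needs (4, 4), free (5, 5)); after release of (1, 0) the pool is (6, 5)
  run india (needs (6, 2), free (6, 5)); after release of (2, 1) the pool is (8, 6)
  run foxtrot (needs (8, 1), free (8, 6)); after release of (0, 1) the pool is (8, 7)
  run hotel (needs (1, 7), free (8, 7)); after release of (1, 2) the pool is (9, 9)


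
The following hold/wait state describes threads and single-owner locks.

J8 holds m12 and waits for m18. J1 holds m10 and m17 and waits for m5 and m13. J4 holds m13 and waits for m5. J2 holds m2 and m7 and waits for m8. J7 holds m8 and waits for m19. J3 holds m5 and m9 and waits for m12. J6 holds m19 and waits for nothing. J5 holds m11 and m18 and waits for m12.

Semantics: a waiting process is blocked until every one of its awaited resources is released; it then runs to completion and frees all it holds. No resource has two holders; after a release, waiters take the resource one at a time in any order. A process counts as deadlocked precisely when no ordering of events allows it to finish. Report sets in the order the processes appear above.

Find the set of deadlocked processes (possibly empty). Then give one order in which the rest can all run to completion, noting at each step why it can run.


Deadlocked: J8, J1, J4, J3 and J5.
Key observation: the cycle J8 -> J5 -> J8 can never break — each member waits on the next; J1, J4 and J3 wait into the deadlock from upstream.
The rest can finish in the order J6, J7, J2.
Walking it through:
  run J6 (it waits on nothing); releases m19
  J7 waits on m19 — all released -> runs and releases m8
  J2 waits on m8 — all released -> runs and releases m2 and m7


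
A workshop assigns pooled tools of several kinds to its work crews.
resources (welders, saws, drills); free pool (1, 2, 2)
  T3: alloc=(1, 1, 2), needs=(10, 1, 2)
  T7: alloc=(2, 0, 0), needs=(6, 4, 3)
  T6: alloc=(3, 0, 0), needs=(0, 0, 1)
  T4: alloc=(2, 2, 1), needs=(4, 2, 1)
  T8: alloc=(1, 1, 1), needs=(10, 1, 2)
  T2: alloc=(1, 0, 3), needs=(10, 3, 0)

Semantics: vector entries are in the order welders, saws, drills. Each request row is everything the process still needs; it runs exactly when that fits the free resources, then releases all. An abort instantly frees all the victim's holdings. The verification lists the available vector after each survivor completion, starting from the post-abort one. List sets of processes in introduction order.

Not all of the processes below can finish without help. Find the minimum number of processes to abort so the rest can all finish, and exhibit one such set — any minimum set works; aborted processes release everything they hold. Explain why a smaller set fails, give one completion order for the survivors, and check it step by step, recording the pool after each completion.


Minimum abort set: T3 and T2.
Key observation: the deadlocked T8 becomes finishable only because T3 and T2 released (2, 1, 5); it completes at step 4 below.
Why nothing smaller works — every single abort fails: T3 alone leaves T8 blocked (short on welders); T7 alone leaves T3 blocked (short on welders); T6 alone leaves T3 blocked (short on welders); T4 alone leaves T3 blocked (short on welders); T8 alone leaves T3 blocked (short on welders); T2 alone leaves T3 blocked (short on welders).
Survivors finish in the order: T6, T4, T7, T8. Walking it through (pool after the aborts first):
  pool = (3, 3, 7)
  T6 needs (0, 0, 1) <= (3, 3, 7) -> finishes; pool += (3, 0, 0) = (6, 3, 7)
  T4 needs (4, 2, 1) <= (6, 3, 7) -> finishes; pool += (2, 2, 1) = (8, 5, 8)
  T7 needs (6, 4, 3) <= (8, 5, 8) -> finishes; pool += (2, 0, 0) = (10, 5, 8)
  T8 needs (10, 1, 2) <= (10, 5, 8) -> finishes; pool += (1, 1, 1) = (11, 6, 9)


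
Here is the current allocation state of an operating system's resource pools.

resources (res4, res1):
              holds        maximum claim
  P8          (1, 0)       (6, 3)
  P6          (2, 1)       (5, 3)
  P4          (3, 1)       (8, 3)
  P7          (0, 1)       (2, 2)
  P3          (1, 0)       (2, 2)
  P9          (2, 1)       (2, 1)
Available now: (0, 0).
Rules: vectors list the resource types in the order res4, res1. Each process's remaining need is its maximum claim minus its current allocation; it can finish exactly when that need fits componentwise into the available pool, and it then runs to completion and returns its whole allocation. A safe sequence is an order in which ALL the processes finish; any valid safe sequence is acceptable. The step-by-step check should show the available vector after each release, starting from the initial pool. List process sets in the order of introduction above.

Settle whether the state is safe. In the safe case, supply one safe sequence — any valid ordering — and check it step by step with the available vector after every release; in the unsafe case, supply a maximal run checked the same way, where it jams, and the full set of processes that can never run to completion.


The state is SAFE; one workable sequence: P9, P7, P3, P6, P4, P8.
Key observation: the first exact fit in this order is P7 — it needs (2, 1) with (2, 1) free, meeting a requested resource to the last unit.
Verifying each step:
  pool = (0, 0)
  run P9 (needs (0, 0), free (0, 0)); after release of (2, 1) the pool is (2, 1)
  run P7 (needs (2, 1), free (2, 1)); after release of (0, 1) the pool is (2, 2)
  run P3 (needs (1, 2), free (2, 2)); after release of (1, 0) the pool is (3, 2)
  run P6 (needs (3, 2), free (3, 2)); after release of (2, 1) the pool is (5, 3)
  run P4 (needs (5, 2), free (5, 3)); after release of (3, 1) the pool is (8, 4)
  run P8 (needs (5, 3), free (8, 4)); after release of (1, 0) the pool is (9, 4)


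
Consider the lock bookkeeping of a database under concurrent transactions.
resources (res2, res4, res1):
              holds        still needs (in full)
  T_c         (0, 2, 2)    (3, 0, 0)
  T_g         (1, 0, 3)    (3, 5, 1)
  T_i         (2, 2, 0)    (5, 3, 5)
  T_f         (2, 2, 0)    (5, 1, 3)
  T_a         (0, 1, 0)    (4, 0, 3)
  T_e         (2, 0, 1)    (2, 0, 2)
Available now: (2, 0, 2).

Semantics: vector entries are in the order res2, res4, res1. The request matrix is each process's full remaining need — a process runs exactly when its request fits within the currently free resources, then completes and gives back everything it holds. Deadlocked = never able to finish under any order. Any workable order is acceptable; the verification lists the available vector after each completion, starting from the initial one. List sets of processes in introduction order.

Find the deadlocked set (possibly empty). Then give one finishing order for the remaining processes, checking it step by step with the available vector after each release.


The deadlocked set is T_g, T_i and T_f.
Key observation: after T_e, T_c, T_a the pool peaks at (4, 3, 5), and each blocked process is short somewhere: T_g on res4; T_i on res2; T_f on res2.
The rest can finish in the order T_e, T_c, T_a. Step-by-step check:
  pool = (2, 0, 2)
  T_e needs (2, 0, 2) <= (2, 0, 2) -> finishes; pool += (2, 0, 1) = (4, 0, 3)
  T_c needs (3, 0, 0) <= (4, 0, 3) -> finishes; pool += (0, 2, 2) = (4, 2, 5)
  T_a needs (4, 0, 3) <= (4, 2, 5) -> finishes; pool += (0, 1, 0) = (4, 3, 5)
The blocked processes can never fit:
  T_g cannot run: need (3, 5, 1) vs free (4, 3, 5) (insufficient res4)
  T_i cannot run: need (5, 3, 5) vs free (4, 3, 5) (insufficient res2)
  T_f cannot run: need (5, 1, 3) vs free (4, 3, 5) (insufficient res2)


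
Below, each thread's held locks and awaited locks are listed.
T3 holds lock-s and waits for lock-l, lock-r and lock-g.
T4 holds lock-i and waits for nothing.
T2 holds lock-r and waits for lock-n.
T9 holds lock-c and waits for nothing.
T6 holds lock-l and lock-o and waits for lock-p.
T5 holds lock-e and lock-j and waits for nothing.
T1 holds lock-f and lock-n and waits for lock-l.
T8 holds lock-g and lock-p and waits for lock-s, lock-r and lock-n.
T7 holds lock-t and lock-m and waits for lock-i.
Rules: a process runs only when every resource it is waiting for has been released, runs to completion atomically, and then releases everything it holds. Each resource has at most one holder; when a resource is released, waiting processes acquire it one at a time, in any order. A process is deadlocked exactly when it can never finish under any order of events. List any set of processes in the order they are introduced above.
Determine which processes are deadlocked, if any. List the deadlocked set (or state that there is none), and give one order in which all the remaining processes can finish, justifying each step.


Deadlocked set: T3, T2, T6, T1 and T8.
Key observation: the loop T3 -> T2 -> T1 -> T6 -> T8 -> T3 blocks itself forever; no other process is dragged down with it.
One completion order for the rest: T9, T4, T5, T7.
Check, step by step:
  T9 waits on nothing -> runs at once and releases lock-c
  T4 waits on nothing -> runs at once and releases lock-i
  T5 waits on nothing -> runs at once and releases lock-e and lock-j
  T7: everything it awaited (lock-i) is free; runs, freeing lock-t and lock-m
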